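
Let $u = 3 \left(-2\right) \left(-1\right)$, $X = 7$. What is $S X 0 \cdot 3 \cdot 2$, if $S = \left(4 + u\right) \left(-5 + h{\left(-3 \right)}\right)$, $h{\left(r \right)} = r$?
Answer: $0$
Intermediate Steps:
$u = 6$ ($u = \left(-6\right) \left(-1\right) = 6$)
$S = -80$ ($S = \left(4 + 6\right) \left(-5 - 3\right) = 10 \left(-8\right) = -80$)
$S X 0 \cdot 3 \cdot 2 = - 80 \cdot 7 \cdot 0 \cdot 3 \cdot 2 = - 80 \cdot 7 \cdot 0 \cdot 2 = - 80 \cdot 7 \cdot 0 = \left(-80\right) 0 = 0$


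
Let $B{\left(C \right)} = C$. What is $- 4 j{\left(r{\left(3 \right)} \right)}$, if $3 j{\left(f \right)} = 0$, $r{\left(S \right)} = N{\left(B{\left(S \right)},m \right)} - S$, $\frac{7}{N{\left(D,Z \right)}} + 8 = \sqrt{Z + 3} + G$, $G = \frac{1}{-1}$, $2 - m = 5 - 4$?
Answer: $0$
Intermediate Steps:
$m = 1$ ($m = 2 - \left(5 - 4\right) = 2 - 1 = 1$)
$G = -1$
$N{\left(D,Z \right)} = \frac{7}{-9 + \sqrt{3 + Z}}$ ($N{\left(D,Z \right)} = \frac{7}{-8 + \left(\sqrt{Z + 3} - 1\right)} = \frac{7}{-8 + \left(\sqrt{3 + Z} - 1\right)} = \frac{7}{-8 + \left(-1 + \sqrt{3 + Z}\right)} = \frac{7}{-9 + \sqrt{3 + Z}}$)
$r{\left(S \right)} = -1 - S$ ($r{\left(S \right)} = \frac{7}{-9 + \sqrt{3 + 1}} - S = \frac{7}{-9 + \sqrt{4}} - S = \frac{7}{-9 + 2} - S = \frac{7}{-7} - S = 7 \left(- \frac{1}{7}\right) - S = -1 - S$)
$j{\left(f \right)} = 0$ ($j{\left(f \right)} = \frac{1}{3} \cdot 0 = 0$)
$- 4 j{\left(r{\left(3 \right)} \right)} = \left(-4\right) 0 = 0$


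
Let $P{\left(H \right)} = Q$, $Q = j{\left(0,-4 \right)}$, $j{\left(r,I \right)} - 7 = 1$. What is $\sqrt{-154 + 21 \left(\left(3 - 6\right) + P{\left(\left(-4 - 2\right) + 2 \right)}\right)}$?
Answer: $7 i \approx 7.0 i$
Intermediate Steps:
$j{\left(r,I \right)} = 8$ ($j{\left(r,I \right)} = 7 + 1 = 8$)
$Q = 8$
$P{\left(H \right)} = 8$
$\sqrt{-154 + 21 \left(\left(3 - 6\right) + P{\left(\left(-4 - 2\right) + 2 \right)}\right)} = \sqrt{-154 + 21 \left(\left(3 - 6\right) + 8\right)} = \sqrt{-154 + 21 \left(-3 + 8\right)} = \sqrt{-154 + 21 \cdot 5} = \sqrt{-154 + 105} = \sqrt{-49} = 7 i$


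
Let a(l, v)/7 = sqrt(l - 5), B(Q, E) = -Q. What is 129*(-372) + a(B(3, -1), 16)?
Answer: -47988 + 14*I*sqrt(2) ≈ -47988.0 + 19.799*I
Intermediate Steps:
a(l, v) = 7*sqrt(-5 + l) (a(l, v) = 7*sqrt(l - 5) = 7*sqrt(-5 + l))
129*(-372) + a(B(3, -1), 16) = 129*(-372) + 7*sqrt(-5 - 1*3) = -47988 + 7*sqrt(-5 - 3) = -47988 + 7*sqrt(-8) = -47988 + 7*(2*I*sqrt(2)) = -47988 + 14*I*sqrt(2)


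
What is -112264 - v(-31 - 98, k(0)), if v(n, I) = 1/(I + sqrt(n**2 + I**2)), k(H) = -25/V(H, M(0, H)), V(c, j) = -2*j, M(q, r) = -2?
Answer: -7472740921/66564 - sqrt(266881)/66564 ≈ -1.1226e+5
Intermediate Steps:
k(H) = -25/4 (k(H) = -25/((-2*(-2))) = -25/4)
v(n, I) = 1/(I + sqrt(I**2 + n**2))
-112264 - v(-31 - 98, k(0)) = -112264 - 1/(-25/4 + sqrt((-25/4)**2 + (-31 - 98)**2)) = -112264 - 1/(-25/4 + sqrt(625/16 + (-129)**2)) = -112264 - 1/(-25/4 + sqrt(625/16 + 16641)) = -112264 - 1/(-25/4 + sqrt(266881/16)) = -112264 - 1/(-25/4 + sqrt(266881)/4)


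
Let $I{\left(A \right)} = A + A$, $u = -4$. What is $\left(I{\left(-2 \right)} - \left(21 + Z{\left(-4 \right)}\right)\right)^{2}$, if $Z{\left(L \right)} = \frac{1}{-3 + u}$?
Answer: $\frac{30276}{49} \approx 617.88$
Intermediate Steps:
$I{\left(A \right)} = 2 A$
$Z{\left(L \right)} = - \frac{1}{7}$ ($Z{\left(L \right)} = \frac{1}{-3 - 4} = \frac{1}{-7} = - \frac{1}{7}$)
$\left(I{\left(-2 \right)} - \left(21 + Z{\left(-4 \right)}\right)\right)^{2} = \left(2 \left(-2\right) - \frac{146}{7}\right)^{2} = \left(-4 + \left(-21 + \frac{1}{7}\right)\right)^{2} = \left(-4 - \frac{146}{7}\right)^{2} = \left(- \frac{174}{7}\right)^{2} = \frac{30276}{49}$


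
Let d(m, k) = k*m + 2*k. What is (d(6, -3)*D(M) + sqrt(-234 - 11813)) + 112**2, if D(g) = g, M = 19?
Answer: 12088 + I*sqrt(12047) ≈ 12088.0 + 109.76*I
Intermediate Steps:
d(m, k) = 2*k + k*m
(d(6, -3)*D(M) + sqrt(-234 - 11813)) + 112**2 = (-3*(2 + 6)*19 + sqrt(-234 - 11813)) + 112**2 = (-3*8*19 + sqrt(-12047)) + 12544 = (-24*19 + I*sqrt(12047)) + 12544 = (-456 + I*sqrt(12047)) + 12544 = 12088 + I*sqrt(12047)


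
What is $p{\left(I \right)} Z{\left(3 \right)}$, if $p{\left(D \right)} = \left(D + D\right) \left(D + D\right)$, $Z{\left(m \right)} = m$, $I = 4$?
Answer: $192$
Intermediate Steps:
$p{\left(D \right)} = 4 D^{2}$ ($p{\left(D \right)} = 2 D 2 D = 4 D^{2}$)
$p{\left(I \right)} Z{\left(3 \right)} = 4 \cdot 4^{2} \cdot 3 = 4 \cdot 16 \cdot 3 = 64 \cdot 3 = 192$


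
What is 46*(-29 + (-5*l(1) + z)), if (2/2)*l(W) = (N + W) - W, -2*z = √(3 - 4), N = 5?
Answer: -2484 - 23*I ≈ -2484.0 - 23.0*I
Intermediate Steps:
z = -I/2 (z = -√(3 - 4)/2 = -I/2 ≈ -0.5*I)
l(W) = 5 (l(W) = (5 + W) - W = 5)
46*(-29 + (-5*l(1) + z)) = 46*(-29 + (-5*5 - I/2)) = 46*(-29 + (-25 - I/2)) = 46*(-54 - I/2) = -2484 - 23*I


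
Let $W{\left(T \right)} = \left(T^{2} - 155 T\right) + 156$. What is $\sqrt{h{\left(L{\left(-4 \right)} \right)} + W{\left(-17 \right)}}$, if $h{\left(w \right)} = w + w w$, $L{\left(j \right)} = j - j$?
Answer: $2 \sqrt{770} \approx 55.498$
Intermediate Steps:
$L{\left(j \right)} = 0$
$W{\left(T \right)} = 156 + T^{2} - 155 T$
$h{\left(w \right)} = w + w^{2}$
$\sqrt{h{\left(L{\left(-4 \right)} \right)} + W{\left(-17 \right)}} = \sqrt{0 \left(1 + 0\right) + \left(156 + \left(-17\right)^{2} - -2635\right)} = \sqrt{0 \cdot 1 + \left(156 + 289 + 2635\right)} = \sqrt{0 + 3080} = \sqrt{3080} = 2 \sqrt{770}$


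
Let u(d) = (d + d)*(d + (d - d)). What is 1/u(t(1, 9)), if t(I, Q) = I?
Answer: ½ ≈ 0.50000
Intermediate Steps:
u(d) = 2*d² (u(d) = (2*d)*(d + 0) = (2*d)*d = 2*d²)
1/u(t(1, 9)) = 1/(2*1²) = 1/(2*1) = 1/2 = ½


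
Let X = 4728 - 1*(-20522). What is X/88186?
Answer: 12625/44093 ≈ 0.28633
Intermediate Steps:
X = 25250 (X = 4728 + 20522 = 25250)
X/88186 = 25250/88186 = 25250*(1/88186) = 12625/44093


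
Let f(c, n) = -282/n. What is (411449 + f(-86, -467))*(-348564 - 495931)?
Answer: -162267151207675/467 ≈ -3.4747e+11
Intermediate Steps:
(411449 + f(-86, -467))*(-348564 - 495931) = (411449 - 282/(-467))*(-348564 - 495931) = (411449 - 282*(-1/467))*(-844495) = (411449 + 282/467)*(-844495) = (192146965/467)*(-844495) = -162267151207675/467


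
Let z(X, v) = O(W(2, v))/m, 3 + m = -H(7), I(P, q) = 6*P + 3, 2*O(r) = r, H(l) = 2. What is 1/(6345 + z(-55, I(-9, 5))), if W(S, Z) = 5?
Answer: 2/12689 ≈ 0.00015762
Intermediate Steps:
O(r) = r/2
I(P, q) = 3 + 6*P
m = -5 (m = -3 - 1*2 = -3 - 2 = -5)
z(X, v) = -½ (z(X, v) = ((½)*5)/(-5) = (5/2)*(-⅕) = -½)
1/(6345 + z(-55, I(-9, 5))) = 1/(6345 - ½) = 1/(12689/2) = 2/12689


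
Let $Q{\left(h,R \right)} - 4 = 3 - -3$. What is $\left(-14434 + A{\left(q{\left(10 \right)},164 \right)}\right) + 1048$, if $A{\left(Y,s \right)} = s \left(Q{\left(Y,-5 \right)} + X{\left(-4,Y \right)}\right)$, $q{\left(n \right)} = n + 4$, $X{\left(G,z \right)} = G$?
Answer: $-12402$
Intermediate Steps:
$Q{\left(h,R \right)} = 10$ ($Q{\left(h,R \right)} = 4 + \left(3 - -3\right) = 4 + \left(3 + 3\right) = 4 + 6 = 10$)
$q{\left(n \right)} = 4 + n$
$A{\left(Y,s \right)} = 6 s$ ($A{\left(Y,s \right)} = s \left(10 - 4\right) = s 6 = 6 s$)
$\left(-14434 + A{\left(q{\left(10 \right)},164 \right)}\right) + 1048 = \left(-14434 + 6 \cdot 164\right) + 1048 = \left(-14434 + 984\right) + 1048 = -13450 + 1048 = -12402$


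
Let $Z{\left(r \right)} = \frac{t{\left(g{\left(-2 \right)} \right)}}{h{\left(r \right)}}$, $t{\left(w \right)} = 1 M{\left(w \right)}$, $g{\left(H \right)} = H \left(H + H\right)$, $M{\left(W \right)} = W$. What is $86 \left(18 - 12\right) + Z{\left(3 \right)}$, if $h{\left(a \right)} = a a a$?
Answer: $\frac{13940}{27} \approx 516.3$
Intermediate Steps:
$g{\left(H \right)} = 2 H^{2}$ ($g{\left(H \right)} = H 2 H = 2 H^{2}$)
$t{\left(w \right)} = w$ ($t{\left(w \right)} = 1 w = w$)
$h{\left(a \right)} = a^{3}$ ($h{\left(a \right)} = a^{2} a = a^{3}$)
$Z{\left(r \right)} = \frac{8}{r^{3}}$ ($Z{\left(r \right)} = \frac{2 \left(-2\right)^{2}}{r^{3}} = \frac{2 \cdot 4}{r^{3}} = \frac{8}{r^{3}}$)
$86 \left(18 - 12\right) + Z{\left(3 \right)} = 86 \left(18 - 12\right) + \frac{8}{27} = 86 \left(18 - 12\right) + 8 \cdot \frac{1}{27} = 86 \cdot 6 + \frac{8}{27} = 516 + \frac{8}{27} = \frac{13940}{27}$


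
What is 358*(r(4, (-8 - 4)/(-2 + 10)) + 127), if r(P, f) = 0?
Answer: 45466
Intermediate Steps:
358*(r(4, (-8 - 4)/(-2 + 10)) + 127) = 358*(0 + 127) = 358*127 = 45466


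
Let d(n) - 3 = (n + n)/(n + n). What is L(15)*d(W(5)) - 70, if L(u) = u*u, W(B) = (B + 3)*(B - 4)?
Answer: 830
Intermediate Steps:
W(B) = (-4 + B)*(3 + B) (W(B) = (3 + B)*(-4 + B) = (-4 + B)*(3 + B))
d(n) = 4 (d(n) = 3 + (n + n)/(n + n) = 3 + (2*n)/((2*n)) = 3 + (2*n)*(1/(2*n)) = 3 + 1 = 4)
L(u) = u**2
L(15)*d(W(5)) - 70 = 15**2*4 - 70 = 225*4 - 70 = 900 - 70 = 830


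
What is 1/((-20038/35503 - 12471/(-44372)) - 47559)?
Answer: -1575339116/74921999386067 ≈ -2.1026e-5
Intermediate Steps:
1/((-20038/35503 - 12471/(-44372)) - 47559) = 1/((-20038*1/35503 - 12471*(-1/44372)) - 47559) = 1/((-20038/35503 + 12471/44372) - 47559) = 1/(-446368223/1575339116 - 47559) = 1/(-74921999386067/1575339116) = -1575339116/74921999386067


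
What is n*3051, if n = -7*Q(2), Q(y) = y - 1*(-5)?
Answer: -149499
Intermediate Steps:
Q(y) = 5 + y (Q(y) = y + 5 = 5 + y)
n = -49 (n = -7*(5 + 2) = -7*7 = -49)
n*3051 = -49*3051 = -149499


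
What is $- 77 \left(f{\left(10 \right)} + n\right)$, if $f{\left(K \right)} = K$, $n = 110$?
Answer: $-9240$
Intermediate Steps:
$- 77 \left(f{\left(10 \right)} + n\right) = - 77 \left(10 + 110\right) = \left(-77\right) 120 = -9240$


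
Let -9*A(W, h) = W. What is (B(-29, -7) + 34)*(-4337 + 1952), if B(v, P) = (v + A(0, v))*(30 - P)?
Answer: 2478015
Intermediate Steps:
A(W, h) = -W/9
B(v, P) = v*(30 - P) (B(v, P) = (v - ⅑*0)*(30 - P) = (v + 0)*(30 - P) = v*(30 - P))
(B(-29, -7) + 34)*(-4337 + 1952) = (-29*(30 - 1*(-7)) + 34)*(-4337 + 1952) = (-29*(30 + 7) + 34)*(-2385) = (-29*37 + 34)*(-2385) = (-1073 + 34)*(-2385) = -1039*(-2385) = 2478015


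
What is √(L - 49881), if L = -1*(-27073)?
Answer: 2*I*√5702 ≈ 151.02*I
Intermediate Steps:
L = 27073
√(L - 49881) = √(27073 - 49881) = √(-22808) = 2*I*√5702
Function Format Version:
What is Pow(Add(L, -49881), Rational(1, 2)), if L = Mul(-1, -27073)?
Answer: Mul(2, I, Pow(5702, Rational(1, 2))) ≈ Mul(151.02, I)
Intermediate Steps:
L = 27073
Pow(Add(L, -49881), Rational(1, 2)) = Pow(Add(27073, -49881), Rational(1, 2)) = Pow(-22808, Rational(1, 2)) = Mul(2, I, Pow(5702, Rational(1, 2)))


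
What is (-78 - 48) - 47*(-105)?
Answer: 4809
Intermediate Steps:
(-78 - 48) - 47*(-105) = -126 + 4935 = 4809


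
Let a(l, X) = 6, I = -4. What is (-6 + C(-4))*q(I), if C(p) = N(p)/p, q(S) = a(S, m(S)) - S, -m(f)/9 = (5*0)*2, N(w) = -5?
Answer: -95/2 ≈ -47.500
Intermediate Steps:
m(f) = 0 (m(f) = -9*5*0*2 = -0*2 = -9*0 = 0)
q(S) = 6 - S
C(p) = -5/p
(-6 + C(-4))*q(I) = (-6 - 5/(-4))*(6 - 1*(-4)) = (-6 - 5*(-¼))*(6 + 4) = (-6 + 5/4)*10 = -19/4*10 = -95/2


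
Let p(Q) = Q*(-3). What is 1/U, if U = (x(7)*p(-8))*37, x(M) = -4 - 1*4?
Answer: -1/7104 ≈ -0.00014077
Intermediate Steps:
x(M) = -8 (x(M) = -4 - 4 = -8)
p(Q) = -3*Q
U = -7104 (U = -(-24)*(-8)*37 = -8*24*37 = -192*37 = -7104)
1/U = 1/(-7104) = -1/7104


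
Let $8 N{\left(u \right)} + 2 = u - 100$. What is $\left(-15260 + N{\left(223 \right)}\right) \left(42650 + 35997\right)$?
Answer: $- \frac{9591709473}{8} \approx -1.199 \cdot 10^{9}$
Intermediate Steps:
$N{\left(u \right)} = - \frac{51}{4} + \frac{u}{8}$ ($N{\left(u \right)} = - \frac{1}{4} + \frac{u - 100}{8} = - \frac{1}{4} + \frac{-100 + u}{8} = - \frac{1}{4} + \left(- \frac{25}{2} + \frac{u}{8}\right) = - \frac{51}{4} + \frac{u}{8}$)
$\left(-15260 + N{\left(223 \right)}\right) \left(42650 + 35997\right) = \left(-15260 + \left(- \frac{51}{4} + \frac{1}{8} \cdot 223\right)\right) \left(42650 + 35997\right) = \left(-15260 + \left(- \frac{51}{4} + \frac{223}{8}\right)\right) 78647 = \left(-15260 + \frac{121}{8}\right) 78647 = \left(- \frac{121959}{8}\right) 78647 = - \frac{9591709473}{8}$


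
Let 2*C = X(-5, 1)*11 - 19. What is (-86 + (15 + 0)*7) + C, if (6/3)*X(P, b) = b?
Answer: 49/4 ≈ 12.250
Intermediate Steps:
X(P, b) = b/2
C = -27/4 (C = (((1/2)*1)*11 - 19)/2 = ((1/2)*11 - 19)/2 = (11/2 - 19)/2 = (1/2)*(-27/2) = -27/4 ≈ -6.7500)
(-86 + (15 + 0)*7) + C = (-86 + (15 + 0)*7) - 27/4 = (-86 + 15*7) - 27/4 = (-86 + 105) - 27/4 = 19 - 27/4 = 49/4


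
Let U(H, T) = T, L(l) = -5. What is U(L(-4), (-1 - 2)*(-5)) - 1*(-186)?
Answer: 201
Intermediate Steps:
U(L(-4), (-1 - 2)*(-5)) - 1*(-186) = (-1 - 2)*(-5) - 1*(-186) = -3*(-5) + 186 = 15 + 186 = 201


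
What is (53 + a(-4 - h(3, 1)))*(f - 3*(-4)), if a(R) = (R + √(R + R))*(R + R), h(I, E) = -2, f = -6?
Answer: 366 - 48*I ≈ 366.0 - 48.0*I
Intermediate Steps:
a(R) = 2*R*(R + √2*√R) (a(R) = (R + √(2*R))*(2*R) = (R + √2*√R)*(2*R) = 2*R*(R + √2*√R))
(53 + a(-4 - h(3, 1)))*(f - 3*(-4)) = (53 + (2*(-4 - 1*(-2))² + 2*√2*(-4 - 1*(-2))^(3/2)))*(-6 - 3*(-4)) = (53 + (2*(-4 + 2)² + 2*√2*(-4 + 2)^(3/2)))*(-6 + 12) = (53 + (2*(-2)² + 2*√2*(-2)^(3/2)))*6 = (53 + (2*4 + 2*√2*(-2*I*√2)))*6 = (53 + (8 - 8*I))*6 = (61 - 8*I)*6 = 366 - 48*I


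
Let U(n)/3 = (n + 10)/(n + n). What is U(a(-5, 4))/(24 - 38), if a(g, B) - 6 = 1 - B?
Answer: -13/28 ≈ -0.46429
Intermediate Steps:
a(g, B) = 7 - B (a(g, B) = 6 + (1 - B) = 7 - B)
U(n) = 3*(10 + n)/(2*n) (U(n) = 3*((n + 10)/(n + n)) = 3*((10 + n)/((2*n))) = 3*((10 + n)*(1/(2*n))) = 3*((10 + n)/(2*n)) = 3*(10 + n)/(2*n))
U(a(-5, 4))/(24 - 38) = (3/2 + 15/(7 - 1*4))/(24 - 38) = (3/2 + 15/(7 - 4))/(-14) = -(3/2 + 15/3)/14 = -(3/2 + 15*(⅓))/14 = -(3/2 + 5)/14 = -1/14*13/2 = -13/28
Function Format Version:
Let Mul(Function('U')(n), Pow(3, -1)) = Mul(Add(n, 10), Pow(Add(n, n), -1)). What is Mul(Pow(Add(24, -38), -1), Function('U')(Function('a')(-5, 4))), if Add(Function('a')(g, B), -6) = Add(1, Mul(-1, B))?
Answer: Rational(-13, 28) ≈ -0.46429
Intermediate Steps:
Function('a')(g, B) = Add(7, Mul(-1, B)) (Function('a')(g, B) = Add(6, Add(1, Mul(-1, B))) = Add(7, Mul(-1, B)))
Function('U')(n) = Mul(Rational(3, 2), Pow(n, -1), Add(10, n)) (Function('U')(n) = Mul(3, Mul(Add(n, 10), Pow(Add(n, n), -1))) = Mul(3, Mul(Add(10, n), Pow(Mul(2, n), -1))) = Mul(3, Mul(Add(10, n), Mul(Rational(1, 2), Pow(n, -1)))) = Mul(3, Mul(Rational(1, 2), Pow(n, -1), Add(10, n))) = Mul(Rational(3, 2), Pow(n, -1), Add(10, n)))
Mul(Pow(Add(24, -38), -1), Function('U')(Function('a')(-5, 4))) = Mul(Pow(Add(24, -38), -1), Add(Rational(3, 2), Mul(15, Pow(Add(7, Mul(-1, 4)), -1)))) = Mul(Pow(-14, -1), Add(Rational(3, 2), Mul(15, Pow(Add(7, -4), -1)))) = Mul(Rational(-1, 14), Add(Rational(3, 2), Mul(15, Pow(3, -1)))) = Mul(Rational(-1, 14), Add(Rational(3, 2), Mul(15, Rational(1, 3)))) = Mul(Rational(-1, 14), Add(Rational(3, 2), 5)) = Mul(Rational(-1, 14), Rational(13, 2)) = Rational(-13, 28)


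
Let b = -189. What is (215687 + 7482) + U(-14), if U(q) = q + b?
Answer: 222966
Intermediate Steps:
U(q) = -189 + q (U(q) = q - 189 = -189 + q)
(215687 + 7482) + U(-14) = (215687 + 7482) + (-189 - 14) = 223169 - 203 = 222966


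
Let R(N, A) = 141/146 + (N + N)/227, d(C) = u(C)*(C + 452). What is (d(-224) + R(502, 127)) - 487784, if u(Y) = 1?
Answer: -16158402361/33142 ≈ -4.8755e+5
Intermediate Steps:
d(C) = 452 + C (d(C) = 1*(C + 452) = 1*(452 + C) = 452 + C)
R(N, A) = 141/146 + 2*N/227 (R(N, A) = 141*(1/146) + (2*N)*(1/227) = 141/146 + 2*N/227)
(d(-224) + R(502, 127)) - 487784 = ((452 - 224) + (141/146 + (2/227)*502)) - 487784 = (228 + (141/146 + 1004/227)) - 487784 = (228 + 178591/33142) - 487784 = 7734967/33142 - 487784 = -16158402361/33142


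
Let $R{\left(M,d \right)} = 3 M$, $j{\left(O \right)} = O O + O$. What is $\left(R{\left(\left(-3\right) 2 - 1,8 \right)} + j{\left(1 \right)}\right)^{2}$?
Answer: $361$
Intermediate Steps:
$j{\left(O \right)} = O + O^{2}$ ($j{\left(O \right)} = O^{2} + O = O + O^{2}$)
$\left(R{\left(\left(-3\right) 2 - 1,8 \right)} + j{\left(1 \right)}\right)^{2} = \left(3 \left(\left(-3\right) 2 - 1\right) + 1 \left(1 + 1\right)\right)^{2} = \left(3 \left(-6 - 1\right) + 1 \cdot 2\right)^{2} = \left(3 \left(-7\right) + 2\right)^{2} = \left(-21 + 2\right)^{2} = \left(-19\right)^{2} = 361$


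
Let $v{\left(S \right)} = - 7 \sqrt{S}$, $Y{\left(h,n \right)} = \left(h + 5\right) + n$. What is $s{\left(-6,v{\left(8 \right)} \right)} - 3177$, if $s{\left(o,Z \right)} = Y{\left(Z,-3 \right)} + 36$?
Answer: $-3139 - 14 \sqrt{2} \approx -3158.8$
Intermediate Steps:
$Y{\left(h,n \right)} = 5 + h + n$ ($Y{\left(h,n \right)} = \left(5 + h\right) + n = 5 + h + n$)
$s{\left(o,Z \right)} = 38 + Z$ ($s{\left(o,Z \right)} = \left(5 + Z - 3\right) + 36 = \left(2 + Z\right) + 36 = 38 + Z$)
$s{\left(-6,v{\left(8 \right)} \right)} - 3177 = \left(38 - 7 \sqrt{8}\right) - 3177 = \left(38 - 7 \cdot 2 \sqrt{2}\right) - 3177 = \left(38 - 14 \sqrt{2}\right) - 3177 = -3139 - 14 \sqrt{2}$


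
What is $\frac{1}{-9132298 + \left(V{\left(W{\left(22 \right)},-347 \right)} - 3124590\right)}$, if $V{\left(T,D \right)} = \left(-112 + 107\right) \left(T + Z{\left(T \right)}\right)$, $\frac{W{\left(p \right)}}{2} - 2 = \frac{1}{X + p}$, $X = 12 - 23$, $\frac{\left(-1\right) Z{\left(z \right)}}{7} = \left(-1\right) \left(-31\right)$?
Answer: $- \frac{11}{134814063} \approx -8.1594 \cdot 10^{-8}$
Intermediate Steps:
$Z{\left(z \right)} = -217$ ($Z{\left(z \right)} = - 7 \left(\left(-1\right) \left(-31\right)\right) = \left(-7\right) 31 = -217$)
$X = -11$ ($X = 12 - 23 = -11$)
$W{\left(p \right)} = 4 + \frac{2}{-11 + p}$
$V{\left(T,D \right)} = 1085 - 5 T$ ($V{\left(T,D \right)} = \left(-112 + 107\right) \left(T - 217\right) = - 5 \left(-217 + T\right) = 1085 - 5 T$)
$\frac{1}{-9132298 + \left(V{\left(W{\left(22 \right)},-347 \right)} - 3124590\right)} = \frac{1}{-9132298 - \left(3123505 + 5 \cdot 2 \frac{1}{-11 + 22} \left(-21 + 2 \cdot 22\right)\right)} = \frac{1}{-9132298 - \left(3123505 + 5 \cdot 2 \cdot \frac{1}{11} \left(-21 + 44\right)\right)} = \frac{1}{-9132298 - \left(3123505 + 5 \cdot 2 \cdot \frac{1}{11} \cdot 23\right)} = \frac{1}{-9132298 + \left(\left(1085 - \frac{230}{11}\right) - 3124590\right)} = \frac{1}{-9132298 + \left(\frac{11705}{11} - 3124590\right)} = \frac{1}{-9132298 - \frac{34358785}{11}} = \frac{1}{- \frac{134814063}{11}} = - \frac{11}{134814063}$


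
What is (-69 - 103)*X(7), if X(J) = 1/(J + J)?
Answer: -86/7 ≈ -12.286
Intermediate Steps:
X(J) = 1/(2*J)
(-69 - 103)*X(7) = (-69 - 103)*((½)/7) = -86/7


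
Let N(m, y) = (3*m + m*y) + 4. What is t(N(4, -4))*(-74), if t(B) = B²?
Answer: 0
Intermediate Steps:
N(m, y) = 4 + 3*m + m*y
t(N(4, -4))*(-74) = (4 + 3*4 + 4*(-4))²*(-74) = (4 + 12 - 16)²*(-74) = 0²*(-74) = 0*(-74) = 0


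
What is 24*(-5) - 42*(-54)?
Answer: 2148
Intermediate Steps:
24*(-5) - 42*(-54) = -120 + 2268 = 2148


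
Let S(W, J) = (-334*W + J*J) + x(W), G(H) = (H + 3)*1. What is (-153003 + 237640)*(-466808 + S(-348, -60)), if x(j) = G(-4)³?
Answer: -29367092349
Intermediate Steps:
G(H) = 3 + H (G(H) = (3 + H)*1 = 3 + H)
x(j) = -1 (x(j) = (3 - 4)³ = (-1)³ = -1)
S(W, J) = -1 + J² - 334*W (S(W, J) = (-334*W + J*J) - 1 = (-334*W + J²) - 1 = (J² - 334*W) - 1 = -1 + J² - 334*W)
(-153003 + 237640)*(-466808 + S(-348, -60)) = (-153003 + 237640)*(-466808 + (-1 + (-60)² - 334*(-348))) = 84637*(-466808 + (-1 + 3600 + 116232)) = 84637*(-466808 + 119831) = 84637*(-346977) = -29367092349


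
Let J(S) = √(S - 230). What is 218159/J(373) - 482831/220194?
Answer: -482831/220194 + 218159*√143/143 ≈ 18241.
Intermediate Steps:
J(S) = √(-230 + S)
218159/J(373) - 482831/220194 = 218159/(√(-230 + 373)) - 482831/220194 = 218159/(√143) - 482831*1/220194 = 218159*(√143/143) - 482831/220194 = 218159*√143/143 - 482831/220194 = -482831/220194 + 218159*√143/143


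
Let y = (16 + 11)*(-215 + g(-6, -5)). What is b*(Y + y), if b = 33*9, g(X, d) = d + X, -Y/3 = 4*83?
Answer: -2108106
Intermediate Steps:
Y = -996 (Y = -12*83 = -3*332 = -996)
g(X, d) = X + d
y = -6102 (y = (16 + 11)*(-215 + (-6 - 5)) = 27*(-215 - 11) = 27*(-226) = -6102)
b = 297
b*(Y + y) = 297*(-996 - 6102) = 297*(-7098) = -2108106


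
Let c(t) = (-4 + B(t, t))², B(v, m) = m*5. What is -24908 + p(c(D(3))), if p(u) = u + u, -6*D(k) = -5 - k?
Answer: -224044/9 ≈ -24894.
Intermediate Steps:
D(k) = ⅚ + k/6 (D(k) = -(-5 - k)/6 = ⅚ + k/6)
B(v, m) = 5*m
c(t) = (-4 + 5*t)²
p(u) = 2*u
-24908 + p(c(D(3))) = -24908 + 2*(-4 + 5*(⅚ + (⅙)*3))² = -24908 + 2*(-4 + 5*(⅚ + ½))² = -24908 + 2*(-4 + 5*(4/3))² = -24908 + 2*(-4 + 20/3)² = -24908 + 2*(8/3)² = -24908 + 2*(64/9) = -24908 + 128/9 = -224044/9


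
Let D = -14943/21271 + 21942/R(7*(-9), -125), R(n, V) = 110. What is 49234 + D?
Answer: 57831645046/1169905 ≈ 49433.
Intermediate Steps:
D = 232542276/1169905 (D = -14943/21271 + 21942/110 = -14943*1/21271 + 21942*(1/110) = -14943/21271 + 10971/55 = 232542276/1169905 ≈ 198.77)
49234 + D = 49234 + 232542276/1169905 = 57831645046/1169905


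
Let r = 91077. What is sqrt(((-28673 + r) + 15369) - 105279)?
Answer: I*sqrt(27506) ≈ 165.85*I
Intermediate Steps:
sqrt(((-28673 + r) + 15369) - 105279) = sqrt(((-28673 + 91077) + 15369) - 105279) = sqrt((62404 + 15369) - 105279) = sqrt(77773 - 105279) = sqrt(-27506) = I*sqrt(27506)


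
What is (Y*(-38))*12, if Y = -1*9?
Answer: 4104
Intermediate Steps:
Y = -9
(Y*(-38))*12 = -9*(-38)*12 = 342*12 = 4104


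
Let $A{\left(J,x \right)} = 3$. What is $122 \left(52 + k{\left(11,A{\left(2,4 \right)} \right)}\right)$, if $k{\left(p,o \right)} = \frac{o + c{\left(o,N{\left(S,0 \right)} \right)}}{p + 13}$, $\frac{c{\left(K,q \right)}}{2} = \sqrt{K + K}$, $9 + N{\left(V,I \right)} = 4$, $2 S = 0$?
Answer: $\frac{25437}{4} + \frac{61 \sqrt{6}}{6} \approx 6384.2$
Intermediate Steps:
$S = 0$ ($S = \frac{1}{2} \cdot 0 = 0$)
$N{\left(V,I \right)} = -5$ ($N{\left(V,I \right)} = -9 + 4 = -5$)
$c{\left(K,q \right)} = 2 \sqrt{2} \sqrt{K}$ ($c{\left(K,q \right)} = 2 \sqrt{K + K} = 2 \sqrt{2 K} = 2 \sqrt{2} \sqrt{K}$)
$k{\left(p,o \right)} = \frac{o + 2 \sqrt{2} \sqrt{o}}{13 + p}$ ($k{\left(p,o \right)} = \frac{o + 2 \sqrt{2} \sqrt{o}}{p + 13} = \frac{o + 2 \sqrt{2} \sqrt{o}}{13 + p}$)
$122 \left(52 + k{\left(11,A{\left(2,4 \right)} \right)}\right) = 122 \left(52 + \frac{3 + 2 \sqrt{2} \sqrt{3}}{13 + 11}\right) = 122 \left(52 + \frac{3 + 2 \sqrt{6}}{24}\right) = 122 \left(52 + \left(\frac{1}{8} + \frac{\sqrt{6}}{12}\right)\right) = 122 \left(\frac{417}{8} + \frac{\sqrt{6}}{12}\right) = \frac{25437}{4} + \frac{61 \sqrt{6}}{6}$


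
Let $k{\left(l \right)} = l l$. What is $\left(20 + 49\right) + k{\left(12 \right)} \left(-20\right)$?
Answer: $-2811$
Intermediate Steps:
$k{\left(l \right)} = l^{2}$
$\left(20 + 49\right) + k{\left(12 \right)} \left(-20\right) = \left(20 + 49\right) + 12^{2} \left(-20\right) = 69 + 144 \left(-20\right) = 69 - 2880 = -2811$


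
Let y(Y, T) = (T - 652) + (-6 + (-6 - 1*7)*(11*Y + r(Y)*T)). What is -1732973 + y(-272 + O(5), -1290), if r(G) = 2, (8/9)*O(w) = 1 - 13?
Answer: -3321109/2 ≈ -1.6606e+6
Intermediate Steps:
O(w) = -27/2 (O(w) = 9*(1 - 13)/8 = (9/8)*(-12) = -27/2)
y(Y, T) = -658 - 143*Y - 25*T (y(Y, T) = (T - 652) + (-6 + (-6 - 1*7)*(11*Y + 2*T)) = (-652 + T) + (-6 + (-6 - 7)*(2*T + 11*Y)) = (-652 + T) + (-6 - 13*(2*T + 11*Y)) = (-652 + T) + (-6 + (-143*Y - 26*T)) = (-652 + T) + (-6 - 143*Y - 26*T) = -658 - 143*Y - 25*T)
-1732973 + y(-272 + O(5), -1290) = -1732973 + (-658 - 143*(-272 - 27/2) - 25*(-1290)) = -1732973 + (-658 - 143*(-571/2) + 32250) = -1732973 + (-658 + 81653/2 + 32250) = -1732973 + 144837/2 = -3321109/2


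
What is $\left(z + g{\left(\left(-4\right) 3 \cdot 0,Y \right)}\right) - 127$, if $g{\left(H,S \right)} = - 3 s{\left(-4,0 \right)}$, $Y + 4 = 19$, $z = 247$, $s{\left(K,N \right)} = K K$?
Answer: $72$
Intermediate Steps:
$s{\left(K,N \right)} = K^{2}$
$Y = 15$ ($Y = -4 + 19 = 15$)
$g{\left(H,S \right)} = -48$ ($g{\left(H,S \right)} = - 3 \left(-4\right)^{2} = \left(-3\right) 16 = -48$)
$\left(z + g{\left(\left(-4\right) 3 \cdot 0,Y \right)}\right) - 127 = \left(247 - 48\right) - 127 = 199 - 127 = 72$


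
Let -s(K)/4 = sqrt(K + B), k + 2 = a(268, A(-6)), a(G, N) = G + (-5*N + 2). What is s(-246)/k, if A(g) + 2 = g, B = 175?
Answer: -I*sqrt(71)/77 ≈ -0.10943*I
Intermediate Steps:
A(g) = -2 + g
a(G, N) = 2 + G - 5*N (a(G, N) = G + (2 - 5*N) = 2 + G - 5*N)
k = 308 (k = -2 + (2 + 268 - 5*(-2 - 6)) = -2 + (2 + 268 - 5*(-8)) = -2 + (2 + 268 + 40) = -2 + 310 = 308)
s(K) = -4*sqrt(175 + K) (s(K) = -4*sqrt(K + 175) = -4*sqrt(175 + K))
s(-246)/k = -4*sqrt(175 - 246)/308 = -4*I*sqrt(71)*(1/308) = -I*sqrt(71)/77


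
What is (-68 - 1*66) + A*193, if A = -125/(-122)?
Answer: 7777/122 ≈ 63.746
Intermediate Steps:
A = 125/122 (A = -125*(-1/122) = 125/122 ≈ 1.0246)
(-68 - 1*66) + A*193 = (-68 - 1*66) + (125/122)*193 = (-68 - 66) + 24125/122 = -134 + 24125/122 = 7777/122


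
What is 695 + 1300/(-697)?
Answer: 483115/697 ≈ 693.13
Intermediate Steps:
695 + 1300/(-697) = 695 - 1/697*1300 = 695 - 1300/697 = 483115/697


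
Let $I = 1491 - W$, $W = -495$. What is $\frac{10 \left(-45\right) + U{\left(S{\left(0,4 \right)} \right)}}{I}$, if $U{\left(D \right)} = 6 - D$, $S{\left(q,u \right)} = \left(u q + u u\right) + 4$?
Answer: $- \frac{232}{993} \approx -0.23364$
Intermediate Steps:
$S{\left(q,u \right)} = 4 + u^{2} + q u$ ($S{\left(q,u \right)} = \left(q u + u^{2}\right) + 4 = \left(u^{2} + q u\right) + 4 = 4 + u^{2} + q u$)
$I = 1986$ ($I = 1491 - -495 = 1491 + 495 = 1986$)
$\frac{10 \left(-45\right) + U{\left(S{\left(0,4 \right)} \right)}}{I} = \frac{10 \left(-45\right) + \left(6 - \left(4 + 4^{2} + 0 \cdot 4\right)\right)}{1986} = \left(-450 + \left(6 - \left(4 + 16 + 0\right)\right)\right) \frac{1}{1986} = \left(-450 + \left(6 - 20\right)\right) \frac{1}{1986} = \left(-450 - 14\right) \frac{1}{1986} = \left(-464\right) \frac{1}{1986} = - \frac{232}{993}$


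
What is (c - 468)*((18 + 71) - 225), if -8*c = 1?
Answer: 63665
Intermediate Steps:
c = -⅛ (c = -⅛*1 = -⅛ ≈ -0.12500)
(c - 468)*((18 + 71) - 225) = (-⅛ - 468)*((18 + 71) - 225) = -3745*(89 - 225)/8 = -3745/8*(-136) = 63665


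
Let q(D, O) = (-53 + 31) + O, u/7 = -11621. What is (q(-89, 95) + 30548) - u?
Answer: 111968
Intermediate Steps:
u = -81347 (u = 7*(-11621) = -81347)
q(D, O) = -22 + O
(q(-89, 95) + 30548) - u = ((-22 + 95) + 30548) - 1*(-81347) = (73 + 30548) + 81347 = 30621 + 81347 = 111968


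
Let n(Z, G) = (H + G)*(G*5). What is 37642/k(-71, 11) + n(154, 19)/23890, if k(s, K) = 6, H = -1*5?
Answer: 44963768/7167 ≈ 6273.7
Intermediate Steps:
H = -5
n(Z, G) = 5*G*(-5 + G) (n(Z, G) = (-5 + G)*(G*5) = (-5 + G)*(5*G) = 5*G*(-5 + G))
37642/k(-71, 11) + n(154, 19)/23890 = 37642/6 + (5*19*(-5 + 19))/23890 = 37642*(⅙) + (5*19*14)*(1/23890) = 18821/3 + 1330*(1/23890) = 18821/3 + 133/2389 = 44963768/7167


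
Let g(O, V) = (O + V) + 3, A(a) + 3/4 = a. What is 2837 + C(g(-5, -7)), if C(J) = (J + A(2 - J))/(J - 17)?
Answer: 295043/104 ≈ 2837.0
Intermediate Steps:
A(a) = -¾ + a
g(O, V) = 3 + O + V
C(J) = 5/(4*(-17 + J)) (C(J) = (J + (-¾ + (2 - J)))/(J - 17) = (J + (5/4 - J))/(-17 + J) = 5/(4*(-17 + J)))
2837 + C(g(-5, -7)) = 2837 + 5/(4*(-17 + (3 - 5 - 7))) = 2837 + 5/(4*(-17 - 9)) = 2837 + (5/4)/(-26) = 2837 + (5/4)*(-1/26) = 2837 - 5/104 = 295043/104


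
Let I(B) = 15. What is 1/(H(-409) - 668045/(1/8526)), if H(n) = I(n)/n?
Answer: -409/2329562433045 ≈ -1.7557e-10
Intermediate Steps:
H(n) = 15/n
1/(H(-409) - 668045/(1/8526)) = 1/(15/(-409) - 668045/(1/8526)) = 1/(15*(-1/409) - 668045/1/8526) = 1/(-15/409 - 668045*8526) = 1/(-15/409 - 35*162735762) = 1/(-15/409 - 5695751670) = 1/(-2329562433045/409) = -409/2329562433045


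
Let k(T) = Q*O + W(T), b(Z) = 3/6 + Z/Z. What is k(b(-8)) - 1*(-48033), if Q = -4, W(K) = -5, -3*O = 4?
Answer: 144100/3 ≈ 48033.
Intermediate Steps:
O = -4/3 (O = -1/3*4 = -4/3 ≈ -1.3333)
b(Z) = 3/2 (b(Z) = 3*(1/6) + 1 = 1/2 + 1 = 3/2)
k(T) = 1/3 (k(T) = -4*(-4/3) - 5 = 16/3 - 5 = 1/3)
k(b(-8)) - 1*(-48033) = 1/3 - 1*(-48033) = 1/3 + 48033 = 144100/3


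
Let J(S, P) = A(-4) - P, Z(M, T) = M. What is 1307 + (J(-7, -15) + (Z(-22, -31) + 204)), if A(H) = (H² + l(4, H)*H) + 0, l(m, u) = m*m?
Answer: 1456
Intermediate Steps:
l(m, u) = m²
A(H) = H² + 16*H (A(H) = (H² + 4²*H) + 0 = (H² + 16*H) + 0 = H² + 16*H)
J(S, P) = -48 - P (J(S, P) = -4*(16 - 4) - P = -4*12 - P = -48 - P)
1307 + (J(-7, -15) + (Z(-22, -31) + 204)) = 1307 + ((-48 - 1*(-15)) + (-22 + 204)) = 1307 + ((-48 + 15) + 182) = 1307 + (-33 + 182) = 1307 + 149 = 1456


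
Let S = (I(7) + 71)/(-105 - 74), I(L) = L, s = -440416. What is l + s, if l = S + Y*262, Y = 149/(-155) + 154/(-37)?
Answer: -453494102304/1026565 ≈ -4.4176e+5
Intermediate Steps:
S = -78/179 (S = (7 + 71)/(-105 - 74) = 78/(-179) = 78*(-1/179) = -78/179 ≈ -0.43575)
Y = -29383/5735 (Y = 149*(-1/155) + 154*(-1/37) = -149/155 - 154/37 = -29383/5735 ≈ -5.1235)
l = -1378451264/1026565 (l = -78/179 - 29383/5735*262 = -78/179 - 7698346/5735 = -1378451264/1026565 ≈ -1342.8)
l + s = -1378451264/1026565 - 440416 = -453494102304/1026565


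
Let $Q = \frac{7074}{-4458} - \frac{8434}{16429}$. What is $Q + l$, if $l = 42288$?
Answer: $\frac{516173280883}{12206747} \approx 42286.0$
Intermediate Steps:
$Q = - \frac{25636253}{12206747}$ ($Q = 7074 \left(- \frac{1}{4458}\right) - \frac{8434}{16429} = - \frac{1179}{743} - \frac{8434}{16429} = - \frac{25636253}{12206747} \approx -2.1002$)
$Q + l = - \frac{25636253}{12206747} + 42288 = \frac{516173280883}{12206747}$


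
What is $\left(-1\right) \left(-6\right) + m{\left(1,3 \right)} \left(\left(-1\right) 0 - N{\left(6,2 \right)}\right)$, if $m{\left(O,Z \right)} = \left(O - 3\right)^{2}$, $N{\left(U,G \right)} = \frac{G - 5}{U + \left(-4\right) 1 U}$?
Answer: $\frac{16}{3} \approx 5.3333$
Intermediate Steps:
$N{\left(U,G \right)} = - \frac{-5 + G}{3 U}$ ($N{\left(U,G \right)} = \frac{-5 + G}{U - 4 U} = \frac{-5 + G}{\left(-3\right) U} = \left(-5 + G\right) \left(- \frac{1}{3 U}\right) = - \frac{-5 + G}{3 U}$)
$m{\left(O,Z \right)} = \left(-3 + O\right)^{2}$
$\left(-1\right) \left(-6\right) + m{\left(1,3 \right)} \left(\left(-1\right) 0 - N{\left(6,2 \right)}\right) = \left(-1\right) \left(-6\right) + \left(-3 + 1\right)^{2} \left(\left(-1\right) 0 - \frac{5 - 2}{3 \cdot 6}\right) = 6 + \left(-2\right)^{2} \left(0 - \frac{1}{3} \cdot \frac{1}{6} \left(5 - 2\right)\right) = 6 + 4 \left(0 - \frac{1}{3} \cdot \frac{1}{6} \cdot 3\right) = 6 + 4 \left(0 - \frac{1}{6}\right) = 6 + 4 \left(- \frac{1}{6}\right) = 6 - \frac{2}{3} = \frac{16}{3}$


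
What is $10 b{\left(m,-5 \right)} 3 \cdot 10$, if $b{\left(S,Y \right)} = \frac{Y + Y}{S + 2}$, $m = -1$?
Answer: $-3000$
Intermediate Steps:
$b{\left(S,Y \right)} = \frac{2 Y}{2 + S}$
$10 b{\left(m,-5 \right)} 3 \cdot 10 = 10 \cdot 2 \left(-5\right) \frac{1}{2 - 1} \cdot 3 \cdot 10 = 10 \cdot 2 \left(-5\right) 1^{-1} \cdot 3 \cdot 10 = 10 \cdot 2 \left(-5\right) 1 \cdot 3 \cdot 10 = 10 \left(\left(-10\right) 3\right) 10 = 10 \left(-30\right) 10 = \left(-300\right) 10 = -3000$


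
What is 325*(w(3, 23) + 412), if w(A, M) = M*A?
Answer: 156325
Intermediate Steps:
w(A, M) = A*M
325*(w(3, 23) + 412) = 325*(3*23 + 412) = 325*(69 + 412) = 325*481 = 156325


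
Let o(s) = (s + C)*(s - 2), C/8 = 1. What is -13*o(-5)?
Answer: 273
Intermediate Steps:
C = 8 (C = 8*1 = 8)
o(s) = (-2 + s)*(8 + s) (o(s) = (s + 8)*(s - 2) = (8 + s)*(-2 + s) = (-2 + s)*(8 + s))
-13*o(-5) = -13*(-16 + (-5)² + 6*(-5)) = -13*(-16 + 25 - 30) = -13*(-21) = -1*(-273) = 273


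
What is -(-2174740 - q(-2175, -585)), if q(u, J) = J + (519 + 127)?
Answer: 2174801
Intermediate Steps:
q(u, J) = 646 + J (q(u, J) = J + 646 = 646 + J)
-(-2174740 - q(-2175, -585)) = -(-2174740 - (646 - 585)) = -(-2174740 - 1*61) = -(-2174740 - 61) = -1*(-2174801) = 2174801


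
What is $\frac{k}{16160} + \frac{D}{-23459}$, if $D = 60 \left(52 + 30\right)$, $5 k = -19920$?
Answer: $- \frac{10810491}{23693590} \approx -0.45626$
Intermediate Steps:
$k = -3984$ ($k = \frac{1}{5} \left(-19920\right) = -3984$)
$D = 4920$ ($D = 60 \cdot 82 = 4920$)
$\frac{k}{16160} + \frac{D}{-23459} = - \frac{3984}{16160} + \frac{4920}{-23459} = \left(-3984\right) \frac{1}{16160} + 4920 \left(- \frac{1}{23459}\right) = - \frac{249}{1010} - \frac{4920}{23459} = - \frac{10810491}{23693590}$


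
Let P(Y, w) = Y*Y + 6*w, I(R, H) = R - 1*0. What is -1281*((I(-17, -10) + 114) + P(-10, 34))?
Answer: -513681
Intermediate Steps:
I(R, H) = R (I(R, H) = R + 0 = R)
P(Y, w) = Y² + 6*w
-1281*((I(-17, -10) + 114) + P(-10, 34)) = -1281*((-17 + 114) + ((-10)² + 6*34)) = -1281*(97 + (100 + 204)) = -1281*(97 + 304) = -1281*401 = -513681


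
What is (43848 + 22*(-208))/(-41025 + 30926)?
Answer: -39272/10099 ≈ -3.8887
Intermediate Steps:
(43848 + 22*(-208))/(-41025 + 30926) = (43848 - 4576)/(-10099) = 39272*(-1/10099) = -39272/10099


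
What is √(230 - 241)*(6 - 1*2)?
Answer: 4*I*√11 ≈ 13.266*I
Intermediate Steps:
√(230 - 241)*(6 - 1*2) = √(-11)*(6 - 2) = (I*√11)*4 = 4*I*√11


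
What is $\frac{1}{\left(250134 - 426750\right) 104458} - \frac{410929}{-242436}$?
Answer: $\frac{631767522551873}{372724220247984} \approx 1.695$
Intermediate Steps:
$\frac{1}{\left(250134 - 426750\right) 104458} - \frac{410929}{-242436} = \frac{1}{-176616} \cdot \frac{1}{104458} - - \frac{410929}{242436} = \left(- \frac{1}{176616}\right) \frac{1}{104458} + \frac{410929}{242436} = - \frac{1}{18448954128} + \frac{410929}{242436} = \frac{631767522551873}{372724220247984}$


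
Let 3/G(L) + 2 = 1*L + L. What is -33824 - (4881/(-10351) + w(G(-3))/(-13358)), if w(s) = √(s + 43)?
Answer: -350107343/10351 + √682/53432 ≈ -33824.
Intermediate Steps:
G(L) = 3/(-2 + 2*L) (G(L) = 3/(-2 + (1*L + L)) = 3/(-2 + (L + L)) = 3/(-2 + 2*L))
w(s) = √(43 + s)
-33824 - (4881/(-10351) + w(G(-3))/(-13358)) = -33824 - (4881/(-10351) + √(43 + 3/(2*(-1 - 3)))/(-13358)) = -33824 - (4881*(-1/10351) + √(43 + (3/2)/(-4))*(-1/13358)) = -33824 - (-4881/10351 + √(43 + (3/2)*(-¼))*(-1/13358)) = -33824 - (-4881/10351 + √(43 - 3/8)*(-1/13358)) = -33824 - (-4881/10351 + √(341/8)*(-1/13358)) = -33824 - (-4881/10351 + (√682/4)*(-1/13358)) = -33824 - (-4881/10351 - √682/53432) = -33824 + (4881/10351 + √682/53432) = -350107343/10351 + √682/53432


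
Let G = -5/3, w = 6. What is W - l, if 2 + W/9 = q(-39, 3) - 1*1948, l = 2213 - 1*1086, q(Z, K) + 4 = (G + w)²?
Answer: -18544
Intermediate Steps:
G = -5/3 (G = -5*⅓ = -5/3 ≈ -1.6667)
q(Z, K) = 133/9 (q(Z, K) = -4 + (-5/3 + 6)² = -4 + (13/3)² = -4 + 169/9 = 133/9)
l = 1127 (l = 2213 - 1086 = 1127)
W = -17417 (W = -18 + 9*(133/9 - 1*1948) = -18 + 9*(133/9 - 1948) = -18 + 9*(-17399/9) = -18 - 17399 = -17417)
W - l = -17417 - 1*1127 = -17417 - 1127 = -18544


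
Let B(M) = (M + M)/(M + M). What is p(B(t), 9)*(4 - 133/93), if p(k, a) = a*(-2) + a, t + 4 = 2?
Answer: -717/31 ≈ -23.129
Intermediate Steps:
t = -2 (t = -4 + 2 = -2)
B(M) = 1 (B(M) = (2*M)/((2*M)) = (2*M)*(1/(2*M)) = 1)
p(k, a) = -a (p(k, a) = -2*a + a = -a)
p(B(t), 9)*(4 - 133/93) = (-1*9)*(4 - 133/93) = -9*(4 - 133/93) = -9*239/93 = -717/31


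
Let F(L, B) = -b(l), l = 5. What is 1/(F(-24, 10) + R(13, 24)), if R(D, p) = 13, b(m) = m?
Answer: ⅛ ≈ 0.12500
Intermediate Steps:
F(L, B) = -5 (F(L, B) = -1*5 = -5)
1/(F(-24, 10) + R(13, 24)) = 1/(-5 + 13) = 1/8 = ⅛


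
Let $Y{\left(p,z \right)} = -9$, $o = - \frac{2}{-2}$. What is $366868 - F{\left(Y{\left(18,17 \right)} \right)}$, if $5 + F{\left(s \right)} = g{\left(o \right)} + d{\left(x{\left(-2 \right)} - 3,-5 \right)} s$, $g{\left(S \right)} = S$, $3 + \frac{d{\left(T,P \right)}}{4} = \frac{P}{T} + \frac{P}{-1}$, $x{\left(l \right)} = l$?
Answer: $366980$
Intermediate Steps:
$o = 1$ ($o = \left(-2\right) \left(- \frac{1}{2}\right) = 1$)
$d{\left(T,P \right)} = -12 - 4 P + \frac{4 P}{T}$ ($d{\left(T,P \right)} = -12 + 4 \left(\frac{P}{T} + \frac{P}{-1}\right) = -12 + 4 \left(\frac{P}{T} + P \left(-1\right)\right) = -12 + 4 \left(\frac{P}{T} - P\right) = -12 + 4 \left(- P + \frac{P}{T}\right) = -12 - \left(4 P - \frac{4 P}{T}\right) = -12 - 4 P + \frac{4 P}{T}$)
$F{\left(s \right)} = -4 + 12 s$ ($F{\left(s \right)} = -5 + \left(1 + \left(-12 - -20 + 4 \left(-5\right) \frac{1}{-2 - 3}\right) s\right) = -5 + \left(1 + \left(-12 + 20 + 4 \left(-5\right) \frac{1}{-2 - 3}\right) s\right) = -5 + \left(1 + \left(-12 + 20 + 4 \left(-5\right) \frac{1}{-5}\right) s\right) = -5 + \left(1 + \left(-12 + 20 + 4 \left(-5\right) \left(- \frac{1}{5}\right)\right) s\right) = -5 + \left(1 + \left(-12 + 20 + 4\right) s\right) = -5 + \left(1 + 12 s\right) = -4 + 12 s$)
$366868 - F{\left(Y{\left(18,17 \right)} \right)} = 366868 - \left(-4 + 12 \left(-9\right)\right) = 366868 - \left(-4 - 108\right) = 366868 - -112 = 366868 + 112 = 366980$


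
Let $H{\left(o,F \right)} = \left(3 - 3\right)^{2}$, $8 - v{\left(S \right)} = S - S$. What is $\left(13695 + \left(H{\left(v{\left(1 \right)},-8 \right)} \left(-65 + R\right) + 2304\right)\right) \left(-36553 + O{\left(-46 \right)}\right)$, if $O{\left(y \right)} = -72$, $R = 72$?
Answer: $-585963375$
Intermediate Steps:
$v{\left(S \right)} = 8$ ($v{\left(S \right)} = 8 - \left(S - S\right) = 8 - 0 = 8 + 0 = 8$)
$H{\left(o,F \right)} = 0$ ($H{\left(o,F \right)} = 0^{2} = 0$)
$\left(13695 + \left(H{\left(v{\left(1 \right)},-8 \right)} \left(-65 + R\right) + 2304\right)\right) \left(-36553 + O{\left(-46 \right)}\right) = \left(13695 + \left(0 \left(-65 + 72\right) + 2304\right)\right) \left(-36553 - 72\right) = \left(13695 + \left(0 \cdot 7 + 2304\right)\right) \left(-36625\right) = \left(13695 + \left(0 + 2304\right)\right) \left(-36625\right) = \left(13695 + 2304\right) \left(-36625\right) = 15999 \left(-36625\right) = -585963375$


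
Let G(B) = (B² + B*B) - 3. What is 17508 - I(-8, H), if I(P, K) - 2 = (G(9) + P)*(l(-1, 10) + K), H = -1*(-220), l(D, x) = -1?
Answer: -15563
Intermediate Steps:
H = 220
G(B) = -3 + 2*B² (G(B) = (B² + B²) - 3 = 2*B² - 3 = -3 + 2*B²)
I(P, K) = 2 + (-1 + K)*(159 + P) (I(P, K) = 2 + ((-3 + 2*9²) + P)*(-1 + K) = 2 + ((-3 + 2*81) + P)*(-1 + K) = 2 + ((-3 + 162) + P)*(-1 + K) = 2 + (159 + P)*(-1 + K) = 2 + (-1 + K)*(159 + P))
17508 - I(-8, H) = 17508 - (-157 - 1*(-8) + 159*220 + 220*(-8)) = 17508 - (-157 + 8 + 34980 - 1760) = 17508 - 1*33071 = 17508 - 33071 = -15563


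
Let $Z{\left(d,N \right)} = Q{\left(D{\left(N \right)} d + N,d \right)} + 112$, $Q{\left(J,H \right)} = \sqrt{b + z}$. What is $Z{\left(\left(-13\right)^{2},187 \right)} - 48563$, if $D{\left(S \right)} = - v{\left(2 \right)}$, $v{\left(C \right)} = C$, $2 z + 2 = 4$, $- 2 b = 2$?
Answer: $-48451$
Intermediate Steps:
$b = -1$ ($b = \left(- \frac{1}{2}\right) 2 = -1$)
$z = 1$ ($z = -1 + \frac{1}{2} \cdot 4 = -1 + 2 = 1$)
$D{\left(S \right)} = -2$ ($D{\left(S \right)} = \left(-1\right) 2 = -2$)
$Q{\left(J,H \right)} = 0$ ($Q{\left(J,H \right)} = \sqrt{-1 + 1} = \sqrt{0} = 0$)
$Z{\left(d,N \right)} = 112$ ($Z{\left(d,N \right)} = 0 + 112 = 112$)
$Z{\left(\left(-13\right)^{2},187 \right)} - 48563 = 112 - 48563 = -48451$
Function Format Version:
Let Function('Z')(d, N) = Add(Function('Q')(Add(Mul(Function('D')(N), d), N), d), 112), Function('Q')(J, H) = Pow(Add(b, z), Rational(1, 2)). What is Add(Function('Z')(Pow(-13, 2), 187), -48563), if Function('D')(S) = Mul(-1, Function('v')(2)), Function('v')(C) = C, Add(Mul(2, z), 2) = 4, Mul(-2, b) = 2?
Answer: -48451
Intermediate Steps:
b = -1 (b = Mul(Rational(-1, 2), 2) = -1)
z = 1 (z = Add(-1, Mul(Rational(1, 2), 4)) = Add(-1, 2) = 1)
Function('D')(S) = -2 (Function('D')(S) = Mul(-1, 2) = -2)
Function('Q')(J, H) = 0 (Function('Q')(J, H) = Pow(Add(-1, 1), Rational(1, 2)) = Pow(0, Rational(1, 2)) = 0)
Function('Z')(d, N) = 112 (Function('Z')(d, N) = Add(0, 112) = 112)
Add(Function('Z')(Pow(-13, 2), 187), -48563) = Add(112, -48563) = -48451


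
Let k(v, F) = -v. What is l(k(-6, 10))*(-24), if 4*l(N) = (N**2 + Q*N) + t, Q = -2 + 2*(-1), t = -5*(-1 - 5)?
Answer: -252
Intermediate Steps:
t = 30 (t = -5*(-6) = 30)
Q = -4 (Q = -2 - 2 = -4)
l(N) = 15/2 - N + N**2/4 (l(N) = ((N**2 - 4*N) + 30)/4 = (30 + N**2 - 4*N)/4 = 15/2 - N + N**2/4)
l(k(-6, 10))*(-24) = (15/2 - (-1)*(-6) + (-1*(-6))**2/4)*(-24) = (15/2 - 1*6 + (1/4)*6**2)*(-24) = (15/2 - 6 + (1/4)*36)*(-24) = (15/2 - 6 + 9)*(-24) = (21/2)*(-24) = -252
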